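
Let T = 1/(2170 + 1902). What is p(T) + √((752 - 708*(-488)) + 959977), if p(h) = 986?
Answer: 986 + 3*√145137 ≈ 2128.9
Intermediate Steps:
T = 1/4072 ≈ 0.00024558
p(T) + √((752 - 708*(-488)) + 959977) = 986 + √((752 - 708*(-488)) + 959977) = 986 + √((752 + 345504) + 959977) = 986 + √(346256 + 959977) = 986 + √1306233 = 986 + 3*√145137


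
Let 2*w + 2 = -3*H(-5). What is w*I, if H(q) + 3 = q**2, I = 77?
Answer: -2618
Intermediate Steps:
H(q) = -3 + q**2
w = -34 (w = -1 + (-3*(-3 + (-5)**2))/2 = -1 + (-3*(-3 + 25))/2 = -1 + (-3*22)/2 = -1 + (1/2)*(-66) = -1 - 33 = -34)
w*I = -34*77 = -2618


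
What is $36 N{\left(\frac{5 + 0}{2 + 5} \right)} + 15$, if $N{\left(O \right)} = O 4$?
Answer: $\frac{825}{7} \approx 117.86$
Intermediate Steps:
$N{\left(O \right)} = 4 O$
$36 N{\left(\frac{5 + 0}{2 + 5} \right)} + 15 = 36 \cdot 4 \frac{5 + 0}{2 + 5} + 15 = 36 \cdot 4 \cdot \frac{5}{7} + 15 = 36 \cdot \frac{20}{7} + 15 = \frac{720}{7} + 15 = \frac{825}{7}$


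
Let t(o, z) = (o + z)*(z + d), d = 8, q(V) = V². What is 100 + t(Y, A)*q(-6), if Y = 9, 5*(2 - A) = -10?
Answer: 5716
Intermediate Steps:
A = 4 (A = 2 - ⅕*(-10) = 2 + 2 = 4)
t(o, z) = (8 + z)*(o + z) (t(o, z) = (o + z)*(z + 8) = (o + z)*(8 + z) = (8 + z)*(o + z))
100 + t(Y, A)*q(-6) = 100 + (4² + 8*9 + 8*4 + 9*4)*(-6)² = 100 + (16 + 72 + 32 + 36)*36 = 100 + 156*36 = 100 + 5616 = 5716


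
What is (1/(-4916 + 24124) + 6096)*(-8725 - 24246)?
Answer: -3860639309899/19208 ≈ -2.0099e+8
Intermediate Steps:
(1/(-4916 + 24124) + 6096)*(-8725 - 24246) = (1/19208 + 6096)*(-32971) = (117091969/19208)*(-32971) = -3860639309899/19208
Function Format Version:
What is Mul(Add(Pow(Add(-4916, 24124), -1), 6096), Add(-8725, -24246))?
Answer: Rational(-3860639309899, 19208) ≈ -2.0099e+8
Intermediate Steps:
Mul(Add(Pow(Add(-4916, 24124), -1), 6096), Add(-8725, -24246)) = Mul(Add(Pow(19208, -1), 6096), -32971) = Mul(Add(Rational(1, 19208), 6096), -32971) = Mul(Rational(117091969, 19208), -32971) = Rational(-3860639309899, 19208)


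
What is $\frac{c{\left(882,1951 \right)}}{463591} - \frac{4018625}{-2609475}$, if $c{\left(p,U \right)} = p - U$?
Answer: $\frac{74408354144}{48389164989} \approx 1.5377$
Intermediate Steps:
$\frac{c{\left(882,1951 \right)}}{463591} - \frac{4018625}{-2609475} = \frac{882 - 1951}{463591} - \frac{4018625}{-2609475} = \left(882 - 1951\right) \frac{1}{463591} - - \frac{160745}{104379} = \left(-1069\right) \frac{1}{463591} + \frac{160745}{104379} = - \frac{1069}{463591} + \frac{160745}{104379} = \frac{74408354144}{48389164989}$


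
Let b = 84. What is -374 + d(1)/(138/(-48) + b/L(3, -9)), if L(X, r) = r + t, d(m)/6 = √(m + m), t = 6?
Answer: -374 - 48*√2/247 ≈ -374.27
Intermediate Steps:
d(m) = 6*√2*√m (d(m) = 6*√(m + m) = 6*√(2*m) = 6*(√2*√m) = 6*√2*√m)
L(X, r) = 6 + r (L(X, r) = r + 6 = 6 + r)
-374 + d(1)/(138/(-48) + b/L(3, -9)) = -374 + (6*√2*√1)/(138/(-48) + 84/(6 - 9)) = -374 + (6*√2*1)/(138*(-1/48) + 84/(-3)) = -374 + (6*√2)/(-23/8 + 84*(-⅓)) = -374 + (6*√2)/(-23/8 - 28) = -374 + (6*√2)/(-247/8) = -374 + (6*√2)*(-8/247) = -374 - 48*√2/247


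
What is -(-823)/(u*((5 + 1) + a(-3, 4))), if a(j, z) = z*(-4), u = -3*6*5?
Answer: 823/900 ≈ 0.91444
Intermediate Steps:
u = -90 (u = -18*5 = -90)
a(j, z) = -4*z
-(-823)/(u*((5 + 1) + a(-3, 4))) = -(-823)/((-90*((5 + 1) - 4*4))) = -(-823)/((-90*(6 - 16))) = -(-823)/((-90*(-10))) = -(-823)/900 = -1*(-823/900) = 823/900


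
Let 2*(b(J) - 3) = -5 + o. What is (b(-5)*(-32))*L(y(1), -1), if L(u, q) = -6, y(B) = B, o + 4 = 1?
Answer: -192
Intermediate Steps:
o = -3 (o = -4 + 1 = -3)
b(J) = -1 (b(J) = 3 + (-5 - 3)/2 = 3 + (½)*(-8) = 3 - 4 = -1)
(b(-5)*(-32))*L(y(1), -1) = -1*(-32)*(-6) = 32*(-6) = -192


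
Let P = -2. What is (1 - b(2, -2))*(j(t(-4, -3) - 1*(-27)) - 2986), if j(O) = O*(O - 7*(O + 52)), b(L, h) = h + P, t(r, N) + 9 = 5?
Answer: -72660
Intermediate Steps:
t(r, N) = -4 (t(r, N) = -9 + 5 = -4)
b(L, h) = -2 + h (b(L, h) = h - 2 = -2 + h)
j(O) = O*(-364 - 6*O) (j(O) = O*(O - 7*(52 + O)) = O*(O + (-364 - 7*O)) = O*(-364 - 6*O))
(1 - b(2, -2))*(j(t(-4, -3) - 1*(-27)) - 2986) = (1 - (-2 - 2))*(-2*(-4 - 1*(-27))*(182 + 3*(-4 - 1*(-27))) - 2986) = (1 - 1*(-4))*(-2*(-4 + 27)*(182 + 3*(-4 + 27)) - 2986) = (1 + 4)*(-2*23*(182 + 3*23) - 2986) = 5*(-2*23*(182 + 69) - 2986) = 5*(-2*23*251 - 2986) = 5*(-11546 - 2986) = 5*(-14532) = -72660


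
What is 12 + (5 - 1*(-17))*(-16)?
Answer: -340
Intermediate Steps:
12 + (5 - 1*(-17))*(-16) = 12 + (5 + 17)*(-16) = 12 + 22*(-16) = 12 - 352 = -340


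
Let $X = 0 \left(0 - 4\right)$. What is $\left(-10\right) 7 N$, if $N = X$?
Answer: $0$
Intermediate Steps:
$X = 0$ ($X = 0 \left(-4\right) = 0$)
$N = 0$
$\left(-10\right) 7 N = \left(-10\right) 7 \cdot 0 = \left(-70\right) 0 = 0$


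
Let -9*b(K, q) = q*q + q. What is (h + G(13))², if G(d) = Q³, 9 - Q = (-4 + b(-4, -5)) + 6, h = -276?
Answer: 137331759889/531441 ≈ 2.5841e+5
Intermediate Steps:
b(K, q) = -q/9 - q²/9 (b(K, q) = -(q*q + q)/9 = -(q² + q)/9 = -(q + q²)/9 = -q/9 - q²/9)
Q = 83/9 (Q = 9 - ((-4 - ⅑*(-5)*(1 - 5)) + 6) = 9 - ((-4 - ⅑*(-5)*(-4)) + 6) = 9 - ((-4 - 20/9) + 6) = 9 - (-56/9 + 6) = 9 - 1*(-2/9) = 9 + 2/9 = 83/9 ≈ 9.2222)
G(d) = 571787/729 (G(d) = (83/9)³ = 571787/729)
(h + G(13))² = (-276 + 571787/729)² = (370583/729)² = 137331759889/531441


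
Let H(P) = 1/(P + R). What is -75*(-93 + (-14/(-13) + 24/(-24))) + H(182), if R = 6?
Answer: 17032813/2444 ≈ 6969.2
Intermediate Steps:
H(P) = 1/(6 + P) (H(P) = 1/(P + 6) = 1/(6 + P))
-75*(-93 + (-14/(-13) + 24/(-24))) + H(182) = -75*(-93 + (-14/(-13) + 24/(-24))) + 1/(6 + 182) = -75*(-93 + (-14*(-1/13) + 24*(-1/24))) + 1/188 = -75*(-93 + (14/13 - 1)) + 1/188 = -75*(-93 + 1/13) + 1/188 = -75*(-1208/13) + 1/188 = 90600/13 + 1/188 = 17032813/2444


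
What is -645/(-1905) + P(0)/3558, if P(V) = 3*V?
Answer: 43/127 ≈ 0.33858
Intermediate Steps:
-645/(-1905) + P(0)/3558 = -645/(-1905) + (3*0)/3558 = -645*(-1/1905) + 0*(1/3558) = 43/127 + 0 = 43/127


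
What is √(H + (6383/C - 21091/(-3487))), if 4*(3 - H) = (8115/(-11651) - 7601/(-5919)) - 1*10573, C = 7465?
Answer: √34196757305210824301759018508958995/3590238479804790 ≈ 51.507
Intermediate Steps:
H = 729925090799/275849076 (H = 3 - ((8115/(-11651) - 7601/(-5919)) - 1*10573)/4 = 3 - ((8115*(-1/11651) - 7601*(-1/5919)) - 10573)/4 = 3 - ((-8115/11651 + 7601/5919) - 10573)/4 = 3 - (40526566/68962269 - 10573)/4 = 3 - ¼*(-729097543571/68962269) = 3 + 729097543571/275849076 = 729925090799/275849076 ≈ 2646.1)
√(H + (6383/C - 21091/(-3487))) = √(729925090799/275849076 + (6383/7465 - 21091/(-3487))) = √(729925090799/275849076 + (6383*(1/7465) - 21091*(-1/3487))) = √(729925090799/275849076 + (6383/7465 + 21091/3487)) = √(729925090799/275849076 + 179701836/26030455) = √(19049852814830387081/7180476959609580) = √34196757305210824301759018508958995/3590238479804790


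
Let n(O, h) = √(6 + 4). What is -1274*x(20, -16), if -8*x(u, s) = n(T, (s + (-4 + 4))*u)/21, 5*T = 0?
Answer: 91*√10/12 ≈ 23.981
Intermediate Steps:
T = 0 (T = (⅕)*0 = 0)
n(O, h) = √10
x(u, s) = -√10/168 (x(u, s) = -√10/(8*21) = -√10/168)
-1274*x(20, -16) = -(-91)*√10/12 = 91*√10/12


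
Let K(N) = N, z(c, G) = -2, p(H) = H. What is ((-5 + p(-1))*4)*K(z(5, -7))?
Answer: 48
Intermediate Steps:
((-5 + p(-1))*4)*K(z(5, -7)) = ((-5 - 1)*4)*(-2) = -6*4*(-2) = -24*(-2) = 48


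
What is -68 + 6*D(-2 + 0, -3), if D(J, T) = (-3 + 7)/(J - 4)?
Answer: -72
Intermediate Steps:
D(J, T) = 4/(-4 + J)
-68 + 6*D(-2 + 0, -3) = -68 + 6*(4/(-4 + (-2 + 0))) = -68 + 6*(4/(-4 - 2)) = -68 + 6*(4/(-6)) = -68 + 6*(4*(-⅙)) = -68 + 6*(-⅔) = -68 - 4 = -72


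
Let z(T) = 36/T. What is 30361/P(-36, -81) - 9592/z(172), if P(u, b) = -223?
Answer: -92250937/2007 ≈ -45965.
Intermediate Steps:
30361/P(-36, -81) - 9592/z(172) = 30361/(-223) - 9592/(36/172) = 30361*(-1/223) - 9592/(36*(1/172)) = -30361/223 - 9592/9/43 = -30361/223 - 9592*43/9 = -30361/223 - 412456/9 = -92250937/2007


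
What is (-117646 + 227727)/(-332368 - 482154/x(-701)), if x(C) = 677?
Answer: -74524837/225495290 ≈ -0.33049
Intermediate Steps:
(-117646 + 227727)/(-332368 - 482154/x(-701)) = (-117646 + 227727)/(-332368 - 482154/677) = 110081/(-332368 - 482154*1/677) = 110081/(-332368 - 482154/677) = 110081/(-225495290/677) = 110081*(-677/225495290) = -74524837/225495290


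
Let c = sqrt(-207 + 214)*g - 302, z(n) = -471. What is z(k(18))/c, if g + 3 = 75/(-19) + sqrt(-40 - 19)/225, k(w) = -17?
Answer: 2013525/(1291050 + sqrt(7)*(29700 - 19*I*sqrt(59))) ≈ 1.4701 + 0.00041446*I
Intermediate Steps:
g = -132/19 + I*sqrt(59)/225 (g = -3 + (75/(-19) + sqrt(-40 - 19)/225) = -3 + (75*(-1/19) + sqrt(-59)*(1/225)) = -3 + (-75/19 + (I*sqrt(59))*(1/225)) = -3 + (-75/19 + I*sqrt(59)/225) = -132/19 + I*sqrt(59)/225 ≈ -6.9474 + 0.034138*I)
c = -302 + sqrt(7)*(-132/19 + I*sqrt(59)/225) (c = sqrt(-207 + 214)*(-132/19 + I*sqrt(59)/225) - 302 = sqrt(7)*(-132/19 + I*sqrt(59)/225) - 302 = -302 + sqrt(7)*(-132/19 + I*sqrt(59)/225) ≈ -320.38 + 0.090322*I)
z(k(18))/c = -471/(-302 - sqrt(7)*(29700 - 19*I*sqrt(59))/4275)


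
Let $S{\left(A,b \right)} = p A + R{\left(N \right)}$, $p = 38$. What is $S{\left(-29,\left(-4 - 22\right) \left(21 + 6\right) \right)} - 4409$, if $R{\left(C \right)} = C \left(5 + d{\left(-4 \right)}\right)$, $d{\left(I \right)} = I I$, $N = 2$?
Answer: $-5469$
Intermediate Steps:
$d{\left(I \right)} = I^{2}$
$R{\left(C \right)} = 21 C$ ($R{\left(C \right)} = C \left(5 + \left(-4\right)^{2}\right) = C \left(5 + 16\right) = C 21 = 21 C$)
$S{\left(A,b \right)} = 42 + 38 A$ ($S{\left(A,b \right)} = 38 A + 21 \cdot 2 = 38 A + 42 = 42 + 38 A$)
$S{\left(-29,\left(-4 - 22\right) \left(21 + 6\right) \right)} - 4409 = \left(42 + 38 \left(-29\right)\right) - 4409 = \left(42 - 1102\right) - 4409 = -1060 - 4409 = -5469$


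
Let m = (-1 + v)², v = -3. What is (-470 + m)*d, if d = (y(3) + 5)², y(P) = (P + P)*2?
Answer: -131206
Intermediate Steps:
m = 16 (m = (-1 - 3)² = (-4)² = 16)
y(P) = 4*P (y(P) = (2*P)*2 = 4*P)
d = 289 (d = (4*3 + 5)² = (12 + 5)² = 17² = 289)
(-470 + m)*d = (-470 + 16)*289 = -454*289 = -131206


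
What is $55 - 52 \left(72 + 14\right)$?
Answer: $-4417$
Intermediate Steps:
$55 - 52 \left(72 + 14\right) = 55 - 4472 = -4417$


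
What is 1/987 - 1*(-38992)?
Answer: 38485105/987 ≈ 38992.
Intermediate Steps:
1/987 - 1*(-38992) = 1/987 + 38992 = 38485105/987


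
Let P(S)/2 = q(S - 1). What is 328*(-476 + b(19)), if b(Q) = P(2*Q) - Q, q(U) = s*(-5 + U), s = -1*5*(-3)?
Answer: 152520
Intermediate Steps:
s = 15 (s = -5*(-3) = 15)
q(U) = -75 + 15*U (q(U) = 15*(-5 + U) = -75 + 15*U)
P(S) = -180 + 30*S (P(S) = 2*(-75 + 15*(S - 1)) = 2*(-75 + 15*(-1 + S)) = 2*(-75 + (-15 + 15*S)) = 2*(-90 + 15*S) = -180 + 30*S)
b(Q) = -180 + 59*Q (b(Q) = (-180 + 30*(2*Q)) - Q = (-180 + 60*Q) - Q = -180 + 59*Q)
328*(-476 + b(19)) = 328*(-476 + (-180 + 59*19)) = 328*(-476 + (-180 + 1121)) = 328*(-476 + 941) = 328*465 = 152520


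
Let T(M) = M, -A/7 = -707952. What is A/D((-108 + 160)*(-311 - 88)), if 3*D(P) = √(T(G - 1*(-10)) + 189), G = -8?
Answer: 14866992*√191/191 ≈ 1.0757e+6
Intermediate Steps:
A = 4955664 (A = -7*(-707952) = 4955664)
D(P) = √191/3 (D(P) = √((-8 - 1*(-10)) + 189)/3 = √((-8 + 10) + 189)/3 = √(2 + 189)/3 = √191/3)
A/D((-108 + 160)*(-311 - 88)) = 4955664/((√191/3)) = 4955664*(3*√191/191) = 14866992*√191/191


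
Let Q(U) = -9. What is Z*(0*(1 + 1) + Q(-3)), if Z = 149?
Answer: -1341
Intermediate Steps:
Z*(0*(1 + 1) + Q(-3)) = 149*(0*(1 + 1) - 9) = 149*(0*2 - 9) = 149*(0 - 9) = 149*(-9) = -1341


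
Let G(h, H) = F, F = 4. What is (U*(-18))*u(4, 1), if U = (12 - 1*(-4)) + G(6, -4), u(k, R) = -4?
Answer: 1440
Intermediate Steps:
G(h, H) = 4
U = 20 (U = (12 - 1*(-4)) + 4 = (12 + 4) + 4 = 16 + 4 = 20)
(U*(-18))*u(4, 1) = (20*(-18))*(-4) = -360*(-4) = 1440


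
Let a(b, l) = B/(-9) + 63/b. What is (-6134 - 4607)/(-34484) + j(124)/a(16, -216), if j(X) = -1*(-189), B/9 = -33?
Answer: 36875849/6793348 ≈ 5.4282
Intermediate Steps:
B = -297 (B = 9*(-33) = -297)
j(X) = 189
a(b, l) = 33 + 63/b (a(b, l) = -297/(-9) + 63/b = -297*(-⅑) + 63/b = 33 + 63/b)
(-6134 - 4607)/(-34484) + j(124)/a(16, -216) = (-6134 - 4607)/(-34484) + 189/(33 + 63/16) = -10741*(-1/34484) + 189/(33 + 63*(1/16)) = 10741/34484 + 189/(33 + 63/16) = 10741/34484 + 189/(591/16) = 10741/34484 + 189*(16/591) = 10741/34484 + 1008/197 = 36875849/6793348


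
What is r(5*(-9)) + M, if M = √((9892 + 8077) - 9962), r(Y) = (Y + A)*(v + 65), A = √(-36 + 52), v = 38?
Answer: -4223 + √8007 ≈ -4133.5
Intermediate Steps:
A = 4 (A = √16 = 4)
r(Y) = 412 + 103*Y (r(Y) = (Y + 4)*(38 + 65) = (4 + Y)*103 = 412 + 103*Y)
M = √8007 (M = √(17969 - 9962) = √8007 ≈ 89.482)
r(5*(-9)) + M = (412 + 103*(5*(-9))) + √8007 = (412 + 103*(-45)) + √8007 = (412 - 4635) + √8007 = -4223 + √8007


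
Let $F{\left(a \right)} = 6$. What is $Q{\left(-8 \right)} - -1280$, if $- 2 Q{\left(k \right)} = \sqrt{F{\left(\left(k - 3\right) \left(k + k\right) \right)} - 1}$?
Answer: $1280 - \frac{\sqrt{5}}{2} \approx 1278.9$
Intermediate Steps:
$Q{\left(k \right)} = - \frac{\sqrt{5}}{2}$ ($Q{\left(k \right)} = - \frac{\sqrt{6 - 1}}{2} = - \frac{\sqrt{5}}{2}$)
$Q{\left(-8 \right)} - -1280 = - \frac{\sqrt{5}}{2} - -1280 = - \frac{\sqrt{5}}{2} + 1280 = 1280 - \frac{\sqrt{5}}{2}$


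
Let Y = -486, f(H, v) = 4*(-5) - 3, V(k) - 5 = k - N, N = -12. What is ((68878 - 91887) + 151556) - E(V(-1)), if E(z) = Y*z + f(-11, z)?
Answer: 136346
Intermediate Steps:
V(k) = 17 + k (V(k) = 5 + (k - 1*(-12)) = 5 + (k + 12) = 5 + (12 + k) = 17 + k)
f(H, v) = -23 (f(H, v) = -20 - 3 = -23)
E(z) = -23 - 486*z (E(z) = -486*z - 23 = -23 - 486*z)
((68878 - 91887) + 151556) - E(V(-1)) = ((68878 - 91887) + 151556) - (-23 - 486*(17 - 1)) = (-23009 + 151556) - (-23 - 486*16) = 128547 - (-23 - 7776) = 128547 - 1*(-7799) = 128547 + 7799 = 136346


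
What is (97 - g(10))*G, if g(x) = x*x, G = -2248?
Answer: 6744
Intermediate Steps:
g(x) = x²
(97 - g(10))*G = (97 - 1*10²)*(-2248) = (97 - 1*100)*(-2248) = (97 - 100)*(-2248) = -3*(-2248) = 6744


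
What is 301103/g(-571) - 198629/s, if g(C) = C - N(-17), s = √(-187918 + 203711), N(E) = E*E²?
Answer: 301103/4342 - 198629*√15793/15793 ≈ -1511.2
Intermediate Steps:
N(E) = E³
s = √15793 ≈ 125.67
g(C) = 4913 + C (g(C) = C - 1*(-17)³ = C - 1*(-4913) = C + 4913 = 4913 + C)
301103/g(-571) - 198629/s = 301103/(4913 - 571) - 198629*√15793/15793 = 301103/4342 - 198629*√15793/15793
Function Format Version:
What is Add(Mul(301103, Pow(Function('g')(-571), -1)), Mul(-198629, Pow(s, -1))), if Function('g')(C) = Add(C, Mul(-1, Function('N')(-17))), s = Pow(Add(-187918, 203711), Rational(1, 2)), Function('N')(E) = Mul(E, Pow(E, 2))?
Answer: Add(Rational(301103, 4342), Mul(Rational(-198629, 15793), Pow(15793, Rational(1, 2)))) ≈ -1511.2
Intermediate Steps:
Function('N')(E) = Pow(E, 3)
s = Pow(15793, Rational(1, 2)) ≈ 125.67
Function('g')(C) = Add(4913, C) (Function('g')(C) = Add(C, Mul(-1, Pow(-17, 3))) = Add(C, Mul(-1, -4913)) = Add(C, 4913) = Add(4913, C))
Add(Mul(301103, Pow(Function('g')(-571), -1)), Mul(-198629, Pow(s, -1))) = Add(Mul(301103, Pow(Add(4913, -571), -1)), Mul(-198629, Pow(Pow(15793, Rational(1, 2)), -1))) = Add(Mul(301103, Pow(4342, -1)), Mul(-198629, Mul(Rational(1, 15793), Pow(15793, Rational(1, 2))))) = Add(Mul(301103, Rational(1, 4342)), Mul(Rational(-198629, 15793), Pow(15793, Rational(1, 2)))) = Add(Rational(301103, 4342), Mul(Rational(-198629, 15793), Pow(15793, Rational(1, 2))))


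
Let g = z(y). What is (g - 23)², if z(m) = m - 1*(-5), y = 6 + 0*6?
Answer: 144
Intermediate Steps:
y = 6 (y = 6 + 0 = 6)
z(m) = 5 + m (z(m) = m + 5 = 5 + m)
g = 11 (g = 5 + 6 = 11)
(g - 23)² = (11 - 23)² = (-12)² = 144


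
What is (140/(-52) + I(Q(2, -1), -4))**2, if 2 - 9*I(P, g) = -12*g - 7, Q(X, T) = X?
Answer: 75076/1521 ≈ 49.360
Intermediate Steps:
I(P, g) = 1 + 4*g/3 (I(P, g) = 2/9 - (-12*g - 7)/9 = 2/9 - (-7 - 12*g)/9 = 2/9 + (7/9 + 4*g/3) = 1 + 4*g/3)
(140/(-52) + I(Q(2, -1), -4))**2 = (140/(-52) + (1 + (4/3)*(-4)))**2 = (140*(-1/52) + (1 - 16/3))**2 = (-35/13 - 13/3)**2 = (-274/39)**2 = 75076/1521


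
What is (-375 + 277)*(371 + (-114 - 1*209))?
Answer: -4704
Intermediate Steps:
(-375 + 277)*(371 + (-114 - 1*209)) = -98*(371 + (-114 - 209)) = -98*(371 - 323) = -98*48 = -4704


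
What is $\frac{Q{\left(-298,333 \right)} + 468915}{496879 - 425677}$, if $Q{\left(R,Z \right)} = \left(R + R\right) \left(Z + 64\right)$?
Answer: $\frac{232303}{71202} \approx 3.2626$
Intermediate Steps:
$Q{\left(R,Z \right)} = 2 R \left(64 + Z\right)$
$\frac{Q{\left(-298,333 \right)} + 468915}{496879 - 425677} = \frac{2 \left(-298\right) \left(64 + 333\right) + 468915}{496879 - 425677} = \frac{2 \left(-298\right) 397 + 468915}{71202} = \left(-236612 + 468915\right) \frac{1}{71202} = 232303 \cdot \frac{1}{71202} = \frac{232303}{71202}$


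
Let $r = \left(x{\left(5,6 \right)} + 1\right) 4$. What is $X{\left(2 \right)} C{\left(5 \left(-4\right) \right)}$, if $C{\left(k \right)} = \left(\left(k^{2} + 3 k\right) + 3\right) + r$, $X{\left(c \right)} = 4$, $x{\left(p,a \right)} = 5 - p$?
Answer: $1388$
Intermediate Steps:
$r = 4$ ($r = \left(\left(5 - 5\right) + 1\right) 4 = \left(0 + 1\right) 4 = 1 \cdot 4 = 4$)
$C{\left(k \right)} = 7 + k^{2} + 3 k$ ($C{\left(k \right)} = \left(\left(k^{2} + 3 k\right) + 3\right) + 4 = \left(3 + k^{2} + 3 k\right) + 4 = 7 + k^{2} + 3 k$)
$X{\left(2 \right)} C{\left(5 \left(-4\right) \right)} = 4 \left(7 + \left(5 \left(-4\right)\right)^{2} + 3 \cdot 5 \left(-4\right)\right) = 4 \left(7 + \left(-20\right)^{2} + 3 \left(-20\right)\right) = 4 \left(7 + 400 - 60\right) = 4 \cdot 347 = 1388$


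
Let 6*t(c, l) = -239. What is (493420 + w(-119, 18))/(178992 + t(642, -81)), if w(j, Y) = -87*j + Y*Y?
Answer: 3024582/1073713 ≈ 2.8169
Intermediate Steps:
w(j, Y) = Y² - 87*j (w(j, Y) = -87*j + Y² = Y² - 87*j)
t(c, l) = -239/6 (t(c, l) = (⅙)*(-239) = -239/6)
(493420 + w(-119, 18))/(178992 + t(642, -81)) = (493420 + (18² - 87*(-119)))/(178992 - 239/6) = (493420 + (324 + 10353))/(1073713/6) = (493420 + 10677)*(6/1073713) = 504097*(6/1073713) = 3024582/1073713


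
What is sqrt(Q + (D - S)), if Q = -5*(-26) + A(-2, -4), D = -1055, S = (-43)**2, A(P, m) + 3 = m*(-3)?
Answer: I*sqrt(2765) ≈ 52.583*I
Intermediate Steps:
A(P, m) = -3 - 3*m (A(P, m) = -3 + m*(-3) = -3 - 3*m)
S = 1849
Q = 139 (Q = -5*(-26) + (-3 - 3*(-4)) = 130 + (-3 + 12) = 130 + 9 = 139)
sqrt(Q + (D - S)) = sqrt(139 + (-1055 - 1*1849)) = sqrt(139 + (-1055 - 1849)) = sqrt(139 - 2904) = sqrt(-2765) = I*sqrt(2765)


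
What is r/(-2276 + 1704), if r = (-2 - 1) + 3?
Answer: 0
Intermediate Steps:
r = 0 (r = -3 + 3 = 0)
r/(-2276 + 1704) = 0/(-2276 + 1704) = 0/(-572) = 0*(-1/572) = 0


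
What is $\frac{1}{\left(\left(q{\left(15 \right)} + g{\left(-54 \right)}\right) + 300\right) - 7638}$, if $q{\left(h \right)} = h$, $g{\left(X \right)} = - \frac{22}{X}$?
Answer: $- \frac{27}{197710} \approx -0.00013656$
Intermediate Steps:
$\frac{1}{\left(\left(q{\left(15 \right)} + g{\left(-54 \right)}\right) + 300\right) - 7638} = \frac{1}{\left(\left(15 - \frac{22}{-54}\right) + 300\right) - 7638} = \frac{1}{\left(\left(15 - - \frac{11}{27}\right) + 300\right) - 7638} = \frac{1}{\left(\left(15 + \frac{11}{27}\right) + 300\right) - 7638} = \frac{1}{\left(\frac{416}{27} + 300\right) - 7638} = \frac{1}{\frac{8516}{27} - 7638} = \frac{1}{- \frac{197710}{27}} = - \frac{27}{197710}$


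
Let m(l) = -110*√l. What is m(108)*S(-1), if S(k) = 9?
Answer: -5940*√3 ≈ -10288.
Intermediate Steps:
m(108)*S(-1) = -660*√3*9 = -5940*√3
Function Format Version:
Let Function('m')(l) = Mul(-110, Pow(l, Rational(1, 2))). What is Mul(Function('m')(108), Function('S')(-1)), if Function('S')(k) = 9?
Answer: Mul(-5940, Pow(3, Rational(1, 2))) ≈ -10288.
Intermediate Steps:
Mul(Function('m')(108), Function('S')(-1)) = Mul(Mul(-110, Pow(108, Rational(1, 2))), 9) = Mul(Mul(-110, Mul(6, Pow(3, Rational(1, 2)))), 9) = Mul(Mul(-660, Pow(3, Rational(1, 2))), 9) = Mul(-5940, Pow(3, Rational(1, 2)))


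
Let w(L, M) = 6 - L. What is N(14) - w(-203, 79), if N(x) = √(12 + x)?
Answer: -209 + √26 ≈ -203.90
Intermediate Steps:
N(14) - w(-203, 79) = √(12 + 14) - (6 - 1*(-203)) = √26 - (6 + 203) = √26 - 1*209 = √26 - 209 = -209 + √26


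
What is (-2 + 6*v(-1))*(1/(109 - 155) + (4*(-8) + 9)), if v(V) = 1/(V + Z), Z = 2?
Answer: -2118/23 ≈ -92.087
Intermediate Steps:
v(V) = 1/(2 + V) (v(V) = 1/(V + 2) = 1/(2 + V))
(-2 + 6*v(-1))*(1/(109 - 155) + (4*(-8) + 9)) = (-2 + 6/(2 - 1))*(1/(109 - 155) + (4*(-8) + 9)) = (-2 + 6/1)*(1/(-46) + (-32 + 9)) = (-2 + 6*1)*(-1/46 - 23) = (-2 + 6)*(-1059/46) = 4*(-1059/46) = -2118/23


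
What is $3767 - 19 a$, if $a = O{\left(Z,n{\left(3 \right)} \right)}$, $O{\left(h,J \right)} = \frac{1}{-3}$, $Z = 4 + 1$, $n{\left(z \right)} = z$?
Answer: $\frac{11320}{3} \approx 3773.3$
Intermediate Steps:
$Z = 5$
$O{\left(h,J \right)} = - \frac{1}{3}$
$a = - \frac{1}{3} \approx -0.33333$
$3767 - 19 a = 3767 - - \frac{19}{3} = 3767 + \frac{19}{3} = \frac{11320}{3}$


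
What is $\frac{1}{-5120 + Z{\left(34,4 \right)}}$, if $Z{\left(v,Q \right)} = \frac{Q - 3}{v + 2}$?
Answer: $- \frac{36}{184319} \approx -0.00019531$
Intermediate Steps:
$Z{\left(v,Q \right)} = \frac{-3 + Q}{2 + v}$
$\frac{1}{-5120 + Z{\left(34,4 \right)}} = \frac{1}{-5120 + \frac{-3 + 4}{2 + 34}} = \frac{1}{-5120 + \frac{1}{36} \cdot 1} = \frac{1}{-5120 + \frac{1}{36}} = \frac{1}{- \frac{184319}{36}} = - \frac{36}{184319}$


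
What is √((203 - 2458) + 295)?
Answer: 14*I*√10 ≈ 44.272*I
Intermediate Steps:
√((203 - 2458) + 295) = √(-2255 + 295) = √(-1960) = 14*I*√10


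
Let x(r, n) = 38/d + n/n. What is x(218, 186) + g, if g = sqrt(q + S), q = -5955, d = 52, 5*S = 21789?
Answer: 45/26 + 11*I*sqrt(330)/5 ≈ 1.7308 + 39.965*I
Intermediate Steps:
S = 21789/5 (S = (1/5)*21789 = 21789/5 ≈ 4357.8)
x(r, n) = 45/26 (x(r, n) = 38/52 + n/n = 38*(1/52) + 1 = 19/26 + 1 = 45/26)
g = 11*I*sqrt(330)/5 (g = sqrt(-5955 + 21789/5) = sqrt(-7986/5) = 11*I*sqrt(330)/5 ≈ 39.965*I)
x(218, 186) + g = 45/26 + 11*I*sqrt(330)/5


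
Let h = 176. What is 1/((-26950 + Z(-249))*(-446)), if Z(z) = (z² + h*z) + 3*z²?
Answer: -1/79044580 ≈ -1.2651e-8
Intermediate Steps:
Z(z) = 4*z² + 176*z (Z(z) = (z² + 176*z) + 3*z² = 4*z² + 176*z)
1/((-26950 + Z(-249))*(-446)) = 1/(-26950 + 4*(-249)*(44 - 249)*(-446)) = -1/446/(-26950 + 4*(-249)*(-205)) = -1/446/(-26950 + 204180) = -1/446/177230 = (1/177230)*(-1/446) = -1/79044580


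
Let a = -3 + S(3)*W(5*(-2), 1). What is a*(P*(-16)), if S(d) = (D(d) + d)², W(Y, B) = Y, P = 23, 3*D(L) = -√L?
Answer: 106352/3 - 7360*√3 ≈ 22703.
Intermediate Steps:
D(L) = -√L/3 (D(L) = (-√L)/3 = -√L/3)
S(d) = (d - √d/3)² (S(d) = (-√d/3 + d)² = (d - √d/3)²)
a = -3 - 10*(-9 + √3)²/9 (a = -3 + ((√3 - 3*3)²/9)*(5*(-2)) = -3 + ((√3 - 9)²/9)*(-10) = -3 + ((-9 + √3)²/9)*(-10) = -3 - 10*(-9 + √3)²/9 ≈ -61.692)
a*(P*(-16)) = (-289/3 + 20*√3)*(23*(-16)) = (-289/3 + 20*√3)*(-368) = 106352/3 - 7360*√3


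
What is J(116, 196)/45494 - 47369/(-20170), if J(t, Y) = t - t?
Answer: 47369/20170 ≈ 2.3485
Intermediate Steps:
J(t, Y) = 0
J(116, 196)/45494 - 47369/(-20170) = 0/45494 - 47369/(-20170) = 0*(1/45494) - 47369*(-1/20170) = 0 + 47369/20170 = 47369/20170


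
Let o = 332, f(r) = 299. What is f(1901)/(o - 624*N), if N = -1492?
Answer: 299/931340 ≈ 0.00032104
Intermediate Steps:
f(1901)/(o - 624*N) = 299/(332 - 624*(-1492)) = 299/(332 + 931008) = 299/931340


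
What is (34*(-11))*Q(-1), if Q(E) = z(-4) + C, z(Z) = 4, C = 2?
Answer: -2244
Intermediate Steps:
Q(E) = 6 (Q(E) = 4 + 2 = 6)
(34*(-11))*Q(-1) = (34*(-11))*6 = -374*6 = -2244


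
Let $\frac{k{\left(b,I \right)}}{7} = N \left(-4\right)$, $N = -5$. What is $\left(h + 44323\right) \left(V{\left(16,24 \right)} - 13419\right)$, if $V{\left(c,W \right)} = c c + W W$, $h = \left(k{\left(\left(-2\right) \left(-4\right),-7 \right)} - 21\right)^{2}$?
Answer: $-736138108$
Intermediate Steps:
$k{\left(b,I \right)} = 140$ ($k{\left(b,I \right)} = 7 \left(\left(-5\right) \left(-4\right)\right) = 7 \cdot 20 = 140$)
$h = 14161$ ($h = \left(140 - 21\right)^{2} = 119^{2} = 14161$)
$V{\left(c,W \right)} = W^{2} + c^{2}$ ($V{\left(c,W \right)} = c^{2} + W^{2} = W^{2} + c^{2}$)
$\left(h + 44323\right) \left(V{\left(16,24 \right)} - 13419\right) = \left(14161 + 44323\right) \left(\left(24^{2} + 16^{2}\right) - 13419\right) = 58484 \left(\left(576 + 256\right) - 13419\right) = 58484 \left(832 - 13419\right) = 58484 \left(-12587\right) = -736138108$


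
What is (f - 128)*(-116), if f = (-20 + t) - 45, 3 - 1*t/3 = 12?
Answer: 25520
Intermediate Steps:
t = -27 (t = 9 - 3*12 = 9 - 36 = -27)
f = -92 (f = (-20 - 27) - 45 = -47 - 45 = -92)
(f - 128)*(-116) = (-92 - 128)*(-116) = -220*(-116) = 25520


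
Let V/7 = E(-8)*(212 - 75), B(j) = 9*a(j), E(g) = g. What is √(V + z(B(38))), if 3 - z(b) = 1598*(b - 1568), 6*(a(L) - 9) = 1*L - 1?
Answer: 2*√569967 ≈ 1509.9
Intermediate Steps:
a(L) = 53/6 + L/6 (a(L) = 9 + (1*L - 1)/6 = 9 + (L - 1)/6 = 9 + (-1 + L)/6 = 9 + (-⅙ + L/6) = 53/6 + L/6)
B(j) = 159/2 + 3*j/2 (B(j) = 9*(53/6 + j/6) = 159/2 + 3*j/2)
V = -7672 (V = 7*(-8*(212 - 75)) = 7*(-8*137) = 7*(-1096) = -7672)
z(b) = 2505667 - 1598*b (z(b) = 3 - 1598*(b - 1568) = 3 - 1598*(-1568 + b) = 3 - (-2505664 + 1598*b) = 3 + (2505664 - 1598*b) = 2505667 - 1598*b)
√(V + z(B(38))) = √(-7672 + (2505667 - 1598*(159/2 + (3/2)*38))) = √(-7672 + (2505667 - 1598*(159/2 + 57))) = √(-7672 + (2505667 - 1598*273/2)) = √(-7672 + (2505667 - 218127)) = √(-7672 + 2287540) = √2279868 = 2*√569967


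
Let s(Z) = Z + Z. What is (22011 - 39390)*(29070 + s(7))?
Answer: -505450836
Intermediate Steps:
s(Z) = 2*Z
(22011 - 39390)*(29070 + s(7)) = (22011 - 39390)*(29070 + 2*7) = -17379*(29070 + 14) = -17379*29084 = -505450836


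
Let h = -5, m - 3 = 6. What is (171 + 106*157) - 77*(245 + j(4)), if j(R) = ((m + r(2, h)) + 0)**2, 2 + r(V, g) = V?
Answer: -8289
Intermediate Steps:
m = 9 (m = 3 + 6 = 9)
r(V, g) = -2 + V
j(R) = 81 (j(R) = ((9 + (-2 + 2)) + 0)**2 = ((9 + 0) + 0)**2 = (9 + 0)**2 = 9**2 = 81)
(171 + 106*157) - 77*(245 + j(4)) = (171 + 106*157) - 77*(245 + 81) = (171 + 16642) - 77*326 = 16813 - 25102 = -8289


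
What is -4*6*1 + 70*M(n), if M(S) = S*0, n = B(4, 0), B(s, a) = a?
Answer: -24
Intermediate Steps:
n = 0
M(S) = 0
-4*6*1 + 70*M(n) = -4*6*1 + 70*0 = -24*1 + 0 = -24 + 0 = -24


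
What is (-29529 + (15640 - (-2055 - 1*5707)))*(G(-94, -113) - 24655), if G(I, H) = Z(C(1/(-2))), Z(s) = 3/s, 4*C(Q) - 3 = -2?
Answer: 150987661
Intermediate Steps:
C(Q) = 1/4 (C(Q) = 3/4 + (1/4)*(-2) = 3/4 - 1/2 = 1/4)
G(I, H) = 12 (G(I, H) = 3/(1/4) = 3*4 = 12)
(-29529 + (15640 - (-2055 - 1*5707)))*(G(-94, -113) - 24655) = (-29529 + (15640 - (-2055 - 1*5707)))*(12 - 24655) = (-29529 + (15640 - (-2055 - 5707)))*(-24643) = (-29529 + (15640 - 1*(-7762)))*(-24643) = (-29529 + (15640 + 7762))*(-24643) = (-29529 + 23402)*(-24643) = -6127*(-24643) = 150987661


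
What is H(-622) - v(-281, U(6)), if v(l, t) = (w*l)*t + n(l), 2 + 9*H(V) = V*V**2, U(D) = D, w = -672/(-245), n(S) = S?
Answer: -2806973177/105 ≈ -2.6733e+7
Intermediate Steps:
w = 96/35 (w = -672*(-1/245) = 96/35 ≈ 2.7429)
H(V) = -2/9 + V**3/9 (H(V) = -2/9 + (V*V**2)/9 = -2/9 + V**3/9)
v(l, t) = l + 96*l*t/35 (v(l, t) = (96*l/35)*t + l = 96*l*t/35 + l = l + 96*l*t/35)
H(-622) - v(-281, U(6)) = (-2/9 + (1/9)*(-622)**3) - (-281)*(35 + 96*6)/35 = (-2/9 + (1/9)*(-240641848)) - (-281)*(35 + 576)/35 = (-2/9 - 240641848/9) - (-281)*611/35 = -80213950/3 - 1*(-171691/35) = -80213950/3 + 171691/35 = -2806973177/105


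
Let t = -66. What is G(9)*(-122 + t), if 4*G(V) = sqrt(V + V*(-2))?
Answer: -141*I ≈ -141.0*I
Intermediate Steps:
G(V) = sqrt(-V)/4 (G(V) = sqrt(V + V*(-2))/4 = sqrt(V - 2*V)/4 = sqrt(-V)/4)
G(9)*(-122 + t) = (sqrt(-1*9)/4)*(-122 - 66) = (sqrt(-9)/4)*(-188) = ((3*I)/4)*(-188) = (3*I/4)*(-188) = -141*I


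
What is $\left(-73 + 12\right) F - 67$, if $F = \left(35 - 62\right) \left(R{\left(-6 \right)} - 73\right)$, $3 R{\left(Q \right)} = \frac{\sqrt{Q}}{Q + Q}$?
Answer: $-120298 - \frac{183 i \sqrt{6}}{4} \approx -1.203 \cdot 10^{5} - 112.06 i$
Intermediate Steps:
$R{\left(Q \right)} = \frac{1}{6 \sqrt{Q}}$ ($R{\left(Q \right)} = \frac{\frac{1}{Q + Q} \sqrt{Q}}{3} = \frac{\frac{1}{2 Q} \sqrt{Q}}{3} = \frac{\frac{1}{2} \frac{1}{\sqrt{Q}}}{3} = \frac{1}{6 \sqrt{Q}}$)
$F = 1971 + \frac{3 i \sqrt{6}}{4}$ ($F = \left(35 - 62\right) \left(\frac{1}{6 i \sqrt{6}} - 73\right) = - 27 \left(\frac{\left(- \frac{1}{6}\right) i \sqrt{6}}{6} - 73\right) = - 27 \left(- \frac{i \sqrt{6}}{36} - 73\right) = - 27 \left(-73 - \frac{i \sqrt{6}}{36}\right) = 1971 + \frac{3 i \sqrt{6}}{4} \approx 1971.0 + 1.8371 i$)
$\left(-73 + 12\right) F - 67 = \left(-73 + 12\right) \left(1971 + \frac{3 i \sqrt{6}}{4}\right) - 67 = - 61 \left(1971 + \frac{3 i \sqrt{6}}{4}\right) - 67 = \left(-120231 - \frac{183 i \sqrt{6}}{4}\right) - 67 = -120298 - \frac{183 i \sqrt{6}}{4}$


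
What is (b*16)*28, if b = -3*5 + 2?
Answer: -5824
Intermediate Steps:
b = -13 (b = -15 + 2 = -13)
(b*16)*28 = -13*16*28 = -208*28 = -5824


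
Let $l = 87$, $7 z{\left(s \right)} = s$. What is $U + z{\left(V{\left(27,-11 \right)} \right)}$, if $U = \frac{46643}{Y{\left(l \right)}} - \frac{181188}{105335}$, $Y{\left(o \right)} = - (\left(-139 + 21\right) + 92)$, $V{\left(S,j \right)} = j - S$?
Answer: $\frac{34254935639}{19170970} \approx 1786.8$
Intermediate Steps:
$z{\left(s \right)} = \frac{s}{7}$
$Y{\left(o \right)} = 26$ ($Y{\left(o \right)} = - (-118 + 92) = \left(-1\right) \left(-26\right) = 26$)
$U = \frac{4908429517}{2738710}$ ($U = \frac{46643}{26} - \frac{181188}{105335} = \frac{4908429517}{2738710} \approx 1792.2$)
$U + z{\left(V{\left(27,-11 \right)} \right)} = \frac{4908429517}{2738710} + \frac{-11 - 27}{7} = \frac{4908429517}{2738710} + \frac{1}{7} \left(-38\right) = \frac{4908429517}{2738710} - \frac{38}{7} = \frac{34254935639}{19170970}$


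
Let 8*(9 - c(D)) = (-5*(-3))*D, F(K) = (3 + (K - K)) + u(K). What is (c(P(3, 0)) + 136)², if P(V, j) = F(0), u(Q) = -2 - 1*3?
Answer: 354025/16 ≈ 22127.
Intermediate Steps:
u(Q) = -5 (u(Q) = -2 - 3 = -5)
F(K) = -2 (F(K) = (3 + (K - K)) - 5 = (3 + 0) - 5 = 3 - 5 = -2)
P(V, j) = -2
c(D) = 9 - 15*D/8 (c(D) = 9 - (-5*(-3))*D/8 = 9 - 15*D/8)
(c(P(3, 0)) + 136)² = ((9 - 15/8*(-2)) + 136)² = ((9 + 15/4) + 136)² = (51/4 + 136)² = (595/4)² = 354025/16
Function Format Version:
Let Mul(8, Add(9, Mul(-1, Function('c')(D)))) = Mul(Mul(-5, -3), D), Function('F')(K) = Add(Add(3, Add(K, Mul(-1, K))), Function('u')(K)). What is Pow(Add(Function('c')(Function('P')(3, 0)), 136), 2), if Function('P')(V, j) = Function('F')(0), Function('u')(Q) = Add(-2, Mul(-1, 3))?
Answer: Rational(354025, 16) ≈ 22127.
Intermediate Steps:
Function('u')(Q) = -5 (Function('u')(Q) = Add(-2, -3) = -5)
Function('F')(K) = -2 (Function('F')(K) = Add(Add(3, Add(K, Mul(-1, K))), -5) = Add(Add(3, 0), -5) = Add(3, -5) = -2)
Function('P')(V, j) = -2
Function('c')(D) = Add(9, Mul(Rational(-15, 8), D)) (Function('c')(D) = Add(9, Mul(Rational(-1, 8), Mul(Mul(-5, -3), D))) = Add(9, Mul(Rational(-1, 8), Mul(15, D))) = Add(9, Mul(Rational(-15, 8), D)))
Pow(Add(Function('c')(Function('P')(3, 0)), 136), 2) = Pow(Add(Add(9, Mul(Rational(-15, 8), -2)), 136), 2) = Pow(Add(Add(9, Rational(15, 4)), 136), 2) = Pow(Add(Rational(51, 4), 136), 2) = Pow(Rational(595, 4), 2) = Rational(354025, 16)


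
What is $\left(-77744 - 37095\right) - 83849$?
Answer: $-198688$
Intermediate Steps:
$\left(-77744 - 37095\right) - 83849 = -114839 - 83849 = -198688$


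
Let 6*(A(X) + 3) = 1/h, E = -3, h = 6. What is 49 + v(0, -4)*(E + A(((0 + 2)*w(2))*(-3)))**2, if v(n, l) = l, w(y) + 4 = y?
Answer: -30349/324 ≈ -93.670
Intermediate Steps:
w(y) = -4 + y
A(X) = -107/36 (A(X) = -3 + (1/6)/6 = -3 + (1/6)*(1/6) = -3 + 1/36 = -107/36)
49 + v(0, -4)*(E + A(((0 + 2)*w(2))*(-3)))**2 = 49 - 4*(-3 - 107/36)**2 = 49 - 4*(-215/36)**2 = 49 - 4*46225/1296 = 49 - 46225/324 = -30349/324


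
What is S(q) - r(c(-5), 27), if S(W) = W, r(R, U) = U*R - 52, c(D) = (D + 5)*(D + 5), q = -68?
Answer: -16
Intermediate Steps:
c(D) = (5 + D)² (c(D) = (5 + D)*(5 + D) = (5 + D)²)
r(R, U) = -52 + R*U (r(R, U) = R*U - 52 = -52 + R*U)
S(q) - r(c(-5), 27) = -68 - (-52 + (5 - 5)²*27) = -68 - (-52 + 0²*27) = -68 - (-52 + 0*27) = -68 - (-52 + 0) = -68 - 1*(-52) = -68 + 52 = -16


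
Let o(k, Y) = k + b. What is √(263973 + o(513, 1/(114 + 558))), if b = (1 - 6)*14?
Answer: 4*√16526 ≈ 514.21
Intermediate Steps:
b = -70 (b = -5*14 = -70)
o(k, Y) = -70 + k (o(k, Y) = k - 70 = -70 + k)
√(263973 + o(513, 1/(114 + 558))) = √(263973 + (-70 + 513)) = √(263973 + 443) = √264416 = 4*√16526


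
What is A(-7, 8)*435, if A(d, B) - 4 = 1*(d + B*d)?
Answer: -25665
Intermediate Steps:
A(d, B) = 4 + d + B*d (A(d, B) = 4 + 1*(d + B*d) = 4 + (d + B*d) = 4 + d + B*d)
A(-7, 8)*435 = (4 - 7 + 8*(-7))*435 = (4 - 7 - 56)*435 = -59*435 = -25665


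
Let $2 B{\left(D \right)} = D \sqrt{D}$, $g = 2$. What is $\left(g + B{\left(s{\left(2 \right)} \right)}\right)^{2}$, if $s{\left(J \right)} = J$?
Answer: $\left(2 + \sqrt{2}\right)^{2} \approx 11.657$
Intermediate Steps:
$B{\left(D \right)} = \frac{D^{\frac{3}{2}}}{2}$ ($B{\left(D \right)} = \frac{D \sqrt{D}}{2} = \frac{D^{\frac{3}{2}}}{2}$)
$\left(g + B{\left(s{\left(2 \right)} \right)}\right)^{2} = \left(2 + \frac{2^{\frac{3}{2}}}{2}\right)^{2} = \left(2 + \frac{2 \sqrt{2}}{2}\right)^{2} = \left(2 + \sqrt{2}\right)^{2}$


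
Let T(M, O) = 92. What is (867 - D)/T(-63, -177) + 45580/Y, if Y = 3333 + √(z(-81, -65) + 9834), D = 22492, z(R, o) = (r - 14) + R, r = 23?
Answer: -75347384165/340373228 - 45580*√9762/11099127 ≈ -221.77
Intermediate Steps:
z(R, o) = 9 + R (z(R, o) = (23 - 14) + R = 9 + R)
Y = 3333 + √9762 (Y = 3333 + √((9 - 81) + 9834) = 3333 + √(-72 + 9834) = 3333 + √9762 ≈ 3431.8)
(867 - D)/T(-63, -177) + 45580/Y = (867 - 1*22492)/92 + 45580/(3333 + √9762) = (867 - 22492)*(1/92) + 45580/(3333 + √9762) = -21625*1/92 + 45580/(3333 + √9762) = -21625/92 + 45580/(3333 + √9762)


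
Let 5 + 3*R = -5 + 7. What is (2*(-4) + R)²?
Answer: 81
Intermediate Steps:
R = -1 (R = -5/3 + (-5 + 7)/3 = -5/3 + (⅓)*2 = -5/3 + ⅔ = -1)
(2*(-4) + R)² = (2*(-4) - 1)² = (-8 - 1)² = (-9)² = 81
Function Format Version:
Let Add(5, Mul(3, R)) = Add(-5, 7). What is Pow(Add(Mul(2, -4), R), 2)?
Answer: 81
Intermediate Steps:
R = -1 (R = Add(Rational(-5, 3), Mul(Rational(1, 3), Add(-5, 7))) = Add(Rational(-5, 3), Mul(Rational(1, 3), 2)) = Add(Rational(-5, 3), Rational(2, 3)) = -1)
Pow(Add(Mul(2, -4), R), 2) = Pow(Add(Mul(2, -4), -1), 2) = Pow(Add(-8, -1), 2) = Pow(-9, 2) = 81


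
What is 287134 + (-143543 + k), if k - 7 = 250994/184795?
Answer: 26536443404/184795 ≈ 1.4360e+5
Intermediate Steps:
k = 1544559/184795 (k = 7 + 250994/184795 = 1544559/184795 ≈ 8.3582)
287134 + (-143543 + k) = 287134 + (-143543 + 1544559/184795) = 287134 - 26524484126/184795 = 26536443404/184795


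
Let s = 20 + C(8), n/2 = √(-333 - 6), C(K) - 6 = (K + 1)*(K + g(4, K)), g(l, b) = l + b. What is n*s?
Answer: 412*I*√339 ≈ 7585.7*I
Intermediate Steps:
g(l, b) = b + l
C(K) = 6 + (1 + K)*(4 + 2*K) (C(K) = 6 + (K + 1)*(K + (K + 4)) = 6 + (1 + K)*(K + (4 + K)) = 6 + (1 + K)*(4 + 2*K))
n = 2*I*√339 (n = 2*√(-333 - 6) = 2*√(-339) = 2*(I*√339) = 2*I*√339 ≈ 36.824*I)
s = 206 (s = 20 + (10 + 2*8² + 6*8) = 20 + (10 + 2*64 + 48) = 20 + (10 + 128 + 48) = 20 + 186 = 206)
n*s = (2*I*√339)*206 = 412*I*√339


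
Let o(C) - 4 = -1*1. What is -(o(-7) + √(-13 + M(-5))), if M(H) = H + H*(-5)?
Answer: -3 - √7 ≈ -5.6458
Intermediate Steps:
o(C) = 3 (o(C) = 4 - 1*1 = 4 - 1 = 3)
M(H) = -4*H (M(H) = H - 5*H = -4*H)
-(o(-7) + √(-13 + M(-5))) = -(3 + √(-13 - 4*(-5))) = -(3 + √(-13 + 20)) = -(3 + √7) = -3 - √7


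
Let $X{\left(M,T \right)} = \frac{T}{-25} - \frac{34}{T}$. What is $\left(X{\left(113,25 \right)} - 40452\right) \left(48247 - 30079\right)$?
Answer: $- \frac{18374370312}{25} \approx -7.3497 \cdot 10^{8}$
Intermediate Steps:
$X{\left(M,T \right)} = - \frac{34}{T} - \frac{T}{25}$ ($X{\left(M,T \right)} = T \left(- \frac{1}{25}\right) - \frac{34}{T} = - \frac{T}{25} - \frac{34}{T} = - \frac{34}{T} - \frac{T}{25}$)
$\left(X{\left(113,25 \right)} - 40452\right) \left(48247 - 30079\right) = \left(\left(- \frac{34}{25} - 1\right) - 40452\right) \left(48247 - 30079\right) = \left(\left(\left(-34\right) \frac{1}{25} - 1\right) - 40452\right) 18168 = \left(\left(- \frac{34}{25} - 1\right) - 40452\right) 18168 = \left(- \frac{59}{25} - 40452\right) 18168 = \left(- \frac{1011359}{25}\right) 18168 = - \frac{18374370312}{25}$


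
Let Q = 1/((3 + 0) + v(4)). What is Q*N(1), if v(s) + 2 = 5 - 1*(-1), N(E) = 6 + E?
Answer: 1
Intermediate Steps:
v(s) = 4 (v(s) = -2 + (5 - 1*(-1)) = -2 + (5 + 1) = -2 + 6 = 4)
Q = 1/7 (Q = 1/((3 + 0) + 4) = 1/(3 + 4) = 1/7 ≈ 0.14286)
Q*N(1) = (6 + 1)/7 = (1/7)*7 = 1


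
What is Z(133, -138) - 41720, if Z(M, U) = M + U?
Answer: -41725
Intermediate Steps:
Z(133, -138) - 41720 = (133 - 138) - 41720 = -5 - 41720 = -41725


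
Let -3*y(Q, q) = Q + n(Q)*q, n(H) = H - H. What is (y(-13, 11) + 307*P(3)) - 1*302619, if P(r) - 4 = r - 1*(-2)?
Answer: -899555/3 ≈ -2.9985e+5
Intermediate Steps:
n(H) = 0
y(Q, q) = -Q/3 (y(Q, q) = -(Q + 0*q)/3 = -(Q + 0)/3 = -Q/3)
P(r) = 6 + r (P(r) = 4 + (r - 1*(-2)) = 4 + (r + 2) = 4 + (2 + r) = 6 + r)
(y(-13, 11) + 307*P(3)) - 1*302619 = (-1/3*(-13) + 307*(6 + 3)) - 1*302619 = (13/3 + 307*9) - 302619 = (13/3 + 2763) - 302619 = 8302/3 - 302619 = -899555/3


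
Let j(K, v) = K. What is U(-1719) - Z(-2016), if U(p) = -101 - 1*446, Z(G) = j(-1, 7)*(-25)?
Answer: -572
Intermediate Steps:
Z(G) = 25 (Z(G) = -1*(-25) = 25)
U(p) = -547 (U(p) = -101 - 446 = -547)
U(-1719) - Z(-2016) = -547 - 1*25 = -547 - 25 = -572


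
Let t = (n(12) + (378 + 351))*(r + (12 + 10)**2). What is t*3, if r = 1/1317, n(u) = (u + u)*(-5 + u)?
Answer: 571773813/439 ≈ 1.3024e+6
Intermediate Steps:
n(u) = 2*u*(-5 + u) (n(u) = (2*u)*(-5 + u) = 2*u*(-5 + u))
r = 1/1317 ≈ 0.00075930
t = 190591271/439 (t = (2*12*(-5 + 12) + (378 + 351))*(1/1317 + (12 + 10)**2) = (2*12*7 + 729)*(1/1317 + 22**2) = (168 + 729)*(1/1317 + 484) = 897*(637429/1317) = 190591271/439 ≈ 4.3415e+5)
t*3 = (190591271/439)*3 = 571773813/439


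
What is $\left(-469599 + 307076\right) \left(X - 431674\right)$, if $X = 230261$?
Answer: $32734244999$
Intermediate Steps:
$\left(-469599 + 307076\right) \left(X - 431674\right) = \left(-469599 + 307076\right) \left(230261 - 431674\right) = \left(-162523\right) \left(-201413\right) = 32734244999$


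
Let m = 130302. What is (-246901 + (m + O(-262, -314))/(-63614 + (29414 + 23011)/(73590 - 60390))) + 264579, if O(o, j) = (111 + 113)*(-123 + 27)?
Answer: 197892514022/11195365 ≈ 17676.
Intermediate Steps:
O(o, j) = -21504 (O(o, j) = 224*(-96) = -21504)
(-246901 + (m + O(-262, -314))/(-63614 + (29414 + 23011)/(73590 - 60390))) + 264579 = (-246901 + (130302 - 21504)/(-63614 + (29414 + 23011)/(73590 - 60390))) + 264579 = (-246901 + 108798/(-63614 + 52425/13200)) + 264579 = (-246901 + 108798/(-63614 + 52425*(1/13200))) + 264579 = (-246901 + 108798/(-63614 + 699/176)) + 264579 = (-246901 + 108798/(-11195365/176)) + 264579 = (-246901 + 108798*(-176/11195365)) + 264579 = (-246901 - 19148448/11195365) + 264579 = -2764165962313/11195365 + 264579 = 197892514022/11195365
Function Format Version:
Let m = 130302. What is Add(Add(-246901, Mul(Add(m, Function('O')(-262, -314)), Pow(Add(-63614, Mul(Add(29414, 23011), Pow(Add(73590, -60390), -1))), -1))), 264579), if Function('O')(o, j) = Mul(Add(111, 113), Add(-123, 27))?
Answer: Rational(197892514022, 11195365) ≈ 17676.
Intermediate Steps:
Function('O')(o, j) = -21504 (Function('O')(o, j) = Mul(224, -96) = -21504)
Add(Add(-246901, Mul(Add(m, Function('O')(-262, -314)), Pow(Add(-63614, Mul(Add(29414, 23011), Pow(Add(73590, -60390), -1))), -1))), 264579) = Add(Add(-246901, Mul(Add(130302, -21504), Pow(Add(-63614, Mul(Add(29414, 23011), Pow(Add(73590, -60390), -1))), -1))), 264579) = Add(Add(-246901, Mul(108798, Pow(Add(-63614, Mul(52425, Pow(13200, -1))), -1))), 264579) = Add(Add(-246901, Mul(108798, Pow(Add(-63614, Mul(52425, Rational(1, 13200))), -1))), 264579) = Add(Add(-246901, Mul(108798, Pow(Add(-63614, Rational(699, 176)), -1))), 264579) = Add(Add(-246901, Mul(108798, Pow(Rational(-11195365, 176), -1))), 264579) = Add(Add(-246901, Mul(108798, Rational(-176, 11195365))), 264579) = Add(Add(-246901, Rational(-19148448, 11195365)), 264579) = Add(Rational(-2764165962313, 11195365), 264579) = Rational(197892514022, 11195365)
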